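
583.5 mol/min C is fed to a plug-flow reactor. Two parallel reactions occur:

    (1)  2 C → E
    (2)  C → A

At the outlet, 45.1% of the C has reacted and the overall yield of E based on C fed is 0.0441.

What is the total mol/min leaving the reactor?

Yield of E: 1ξ₁ / 583.5 = 0.0441 → ξ₁ = 25.73 mol/min.
Conversion of C: 2ξ₁ + 1ξ₂ = 0.451 × 583.5 = 263.2 → ξ₂ = 211.7 mol/min.
Outlet amounts (n = n₀ + Σ ν·ξ):
  C: 583.5 − 2(25.73) − 1(211.7) = 320.3
  E: 0 + 1(25.73) = 25.73
  A: 0 + 1(211.7) = 211.7
Total out = 320.3 + 25.73 + 211.7 = 557.8 mol/min.

558 mol/min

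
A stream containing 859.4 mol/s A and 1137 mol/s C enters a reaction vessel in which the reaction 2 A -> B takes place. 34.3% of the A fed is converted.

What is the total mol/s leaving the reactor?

1850 mol/s

A reacted = 0.343 × 859.4 = 294.8 mol/s; ν_A = −2, so ξ = 294.8/2 = 147.4 mol/s.
Outlet amounts (n = n₀ + ν ξ):
  A: 859.4 − 2(147.4) = 564.6
  B: 0 + 1(147.4) = 147.4
  C: 1137 (inert)
Total out = 564.6 + 147.4 + 1137 = 1849 mol/s.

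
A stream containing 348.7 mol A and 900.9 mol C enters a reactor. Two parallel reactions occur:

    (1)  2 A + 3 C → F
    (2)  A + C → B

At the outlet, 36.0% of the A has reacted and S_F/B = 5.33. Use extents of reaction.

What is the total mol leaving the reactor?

1010 mol

Conversion of A: A consumed = 0.36 × 348.7 = 125.5 mol = 2ξ₁ + 1ξ₂.
Selectivity: 1ξ₁ / (1ξ₂) = 5.33 → ξ₁ = 5.33 ξ₂.
Substitute: (2·5.33 + 1) ξ₂ = 125.5 → ξ₂ = 10.77 mol, ξ₁ = 57.38 mol.
Outlet amounts (n = n₀ + Σ ν·ξ):
  A: 348.7 − 2(57.38) − 1(10.77) = 223.2
  C: 900.9 − 3(57.38) − 1(10.77) = 718
  F: 0 + 1(57.38) = 57.38
  B: 0 + 1(10.77) = 10.77
Total out = 223.2 + 718 + 57.38 + 10.77 = 1009 mol.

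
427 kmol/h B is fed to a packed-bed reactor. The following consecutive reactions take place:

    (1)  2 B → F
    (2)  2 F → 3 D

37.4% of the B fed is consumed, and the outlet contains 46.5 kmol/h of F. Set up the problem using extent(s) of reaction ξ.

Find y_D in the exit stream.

Conversion of B: B consumed = 2ξ₁ = 0.374 × 427 → ξ₁ = 79.85 kmol/h.
F balance: n_F = 0 + 1ξ₁ − 2ξ₂ = 46.5 → ξ₂ = (1·79.85 − 46.5)/2 = 16.67 kmol/h.
Outlet amounts (n = n₀ + Σ ν·ξ):
  B: 427 − 2(79.85) = 267.3
  F: 0 + 1(79.85) − 2(16.67) = 46.5
  D: 0 + 3(16.67) = 50.02
Total out = 363.8 kmol/h; y_D = 50.02 / 363.8 = 0.1375.

0.137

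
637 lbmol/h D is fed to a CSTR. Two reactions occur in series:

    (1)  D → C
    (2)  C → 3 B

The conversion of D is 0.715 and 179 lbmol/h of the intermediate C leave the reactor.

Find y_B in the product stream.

0.697

Conversion of D: D consumed = 1ξ₁ = 0.715 × 637 → ξ₁ = 455.5 lbmol/h.
C balance: n_C = 0 + 1ξ₁ − 1ξ₂ = 179 → ξ₂ = (1·455.5 − 179)/1 = 276.5 lbmol/h.
Outlet amounts (n = n₀ + Σ ν·ξ):
  D: 637 − 1(455.5) = 181.5
  C: 0 + 1(455.5) − 1(276.5) = 179
  B: 0 + 3(276.5) = 829.4
Total out = 1190 lbmol/h; y_B = 829.4 / 1190 = 0.697.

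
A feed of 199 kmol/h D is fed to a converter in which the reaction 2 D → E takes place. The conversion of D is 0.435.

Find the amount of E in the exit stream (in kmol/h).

43.3 kmol/h

D reacted = 0.435 × 199 = 86.56 kmol/h; ν_D = −2, so ξ = 86.56/2 = 43.28 kmol/h.
Outlet amounts (n = n₀ + ν ξ):
  D: 199 − 2(43.28) = 112.4
  E: 0 + 1(43.28) = 43.28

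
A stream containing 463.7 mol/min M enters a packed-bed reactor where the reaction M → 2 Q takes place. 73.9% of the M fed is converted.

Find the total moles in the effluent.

M reacted = 0.739 × 463.7 = 342.7 mol/min; ν_M = −1, so ξ = 342.7/1 = 342.7 mol/min.
Outlet amounts (n = n₀ + ν ξ):
  M: 463.7 − 1(342.7) = 121
  Q: 0 + 2(342.7) = 685.3
Total out = 121 + 685.3 = 806.4 mol/min.

806 mol/min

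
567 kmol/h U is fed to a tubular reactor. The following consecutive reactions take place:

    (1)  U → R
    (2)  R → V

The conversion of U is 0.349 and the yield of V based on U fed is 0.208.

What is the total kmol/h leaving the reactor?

Conversion of U: U consumed = 1ξ₁ = 0.349 × 567 → ξ₁ = 197.9 kmol/h.
Yield of V: 1ξ₂ / 567 = 0.208 → ξ₂ = 117.9 kmol/h.
Outlet amounts (n = n₀ + Σ ν·ξ):
  U: 567 − 1(197.9) = 369.1
  R: 0 + 1(197.9) − 1(117.9) = 79.95
  V: 0 + 1(117.9) = 117.9
Total out = 369.1 + 79.95 + 117.9 = 567 kmol/h.

567 kmol/h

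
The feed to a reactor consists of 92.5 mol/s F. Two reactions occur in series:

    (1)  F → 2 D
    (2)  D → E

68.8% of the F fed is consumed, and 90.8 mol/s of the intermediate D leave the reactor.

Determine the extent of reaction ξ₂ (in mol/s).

Conversion of F: F consumed = 1ξ₁ = 0.688 × 92.5 → ξ₁ = 63.64 mol/s.
D balance: n_D = 0 + 2ξ₁ − 1ξ₂ = 90.8 → ξ₂ = (2·63.64 − 90.8)/1 = 36.48 mol/s.
Outlet amounts (n = n₀ + Σ ν·ξ):
  F: 92.5 − 1(63.64) = 28.86
  D: 0 + 2(63.64) − 1(36.48) = 90.8
  E: 0 + 1(36.48) = 36.48

ξ₂ = 36.5 mol/s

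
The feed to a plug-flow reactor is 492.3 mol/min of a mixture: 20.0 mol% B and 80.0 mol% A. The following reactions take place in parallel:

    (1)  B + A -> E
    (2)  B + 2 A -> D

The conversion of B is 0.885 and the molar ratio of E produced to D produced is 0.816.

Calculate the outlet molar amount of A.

259 mol/min

Conversion of B: B consumed = 0.885 × 98.46 = 87.14 mol/min = 1ξ₁ + 1ξ₂.
Selectivity: 1ξ₁ / (1ξ₂) = 0.816 → ξ₁ = 0.816 ξ₂.
Substitute: (1·0.816 + 1) ξ₂ = 87.14 → ξ₂ = 47.98 mol/min, ξ₁ = 39.15 mol/min.
Outlet amounts (n = n₀ + Σ ν·ξ):
  B: 98.46 − 1(39.15) − 1(47.98) = 11.32
  A: 393.8 − 1(39.15) − 2(47.98) = 258.7
  E: 0 + 1(39.15) = 39.15
  D: 0 + 1(47.98) = 47.98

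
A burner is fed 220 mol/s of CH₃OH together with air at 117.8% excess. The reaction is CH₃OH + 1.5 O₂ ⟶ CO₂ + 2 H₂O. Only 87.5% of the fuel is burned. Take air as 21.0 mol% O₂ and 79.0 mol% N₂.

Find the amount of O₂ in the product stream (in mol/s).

Stoichiometric O₂ = 1.5 × 220 = 330 mol/s; O₂ fed = 330 × 2.178 = 718.7 mol/s.
N₂ fed = 718.7 × 79/21 = 2704 mol/s.
Fuel reacted = 0.875 × 220 → ξ = 192.5 mol/s.
Outlet (n = n₀ + ν ξ):
  CH₃OH: 220 − 1(192.5) = 27.5
  O₂: 718.7 − 1.5(192.5) = 430
  N₂: 2704 (inert)
  CO₂: 0 + 1(192.5) = 192.5
  H₂O: 0 + 2(192.5) = 385

430 mol/s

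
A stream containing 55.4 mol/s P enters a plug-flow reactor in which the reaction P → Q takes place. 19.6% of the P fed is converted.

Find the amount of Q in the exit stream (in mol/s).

P reacted = 0.196 × 55.4 = 10.86 mol/s; ν_P = −1, so ξ = 10.86/1 = 10.86 mol/s.
Outlet amounts (n = n₀ + ν ξ):
  P: 55.4 − 1(10.86) = 44.54
  Q: 0 + 1(10.86) = 10.86

10.9 mol/s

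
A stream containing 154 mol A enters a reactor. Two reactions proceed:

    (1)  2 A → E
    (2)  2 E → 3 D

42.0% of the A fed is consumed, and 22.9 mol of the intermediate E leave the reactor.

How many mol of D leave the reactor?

Conversion of A: A consumed = 2ξ₁ = 0.42 × 154 → ξ₁ = 32.34 mol.
E balance: n_E = 0 + 1ξ₁ − 2ξ₂ = 22.9 → ξ₂ = (1·32.34 − 22.9)/2 = 4.72 mol.
Outlet amounts (n = n₀ + Σ ν·ξ):
  A: 154 − 2(32.34) = 89.32
  E: 0 + 1(32.34) − 2(4.72) = 22.9
  D: 0 + 3(4.72) = 14.16

14.2 mol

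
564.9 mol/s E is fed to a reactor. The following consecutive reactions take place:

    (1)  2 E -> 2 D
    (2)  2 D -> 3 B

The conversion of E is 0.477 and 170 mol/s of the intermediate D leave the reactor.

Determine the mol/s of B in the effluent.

Conversion of E: E consumed = 2ξ₁ = 0.477 × 564.9 → ξ₁ = 134.7 mol/s.
D balance: n_D = 0 + 2ξ₁ − 2ξ₂ = 170 → ξ₂ = (2·134.7 − 170)/2 = 49.73 mol/s.
Outlet amounts (n = n₀ + Σ ν·ξ):
  E: 564.9 − 2(134.7) = 295.4
  D: 0 + 2(134.7) − 2(49.73) = 170
  B: 0 + 3(49.73) = 149.2

149 mol/s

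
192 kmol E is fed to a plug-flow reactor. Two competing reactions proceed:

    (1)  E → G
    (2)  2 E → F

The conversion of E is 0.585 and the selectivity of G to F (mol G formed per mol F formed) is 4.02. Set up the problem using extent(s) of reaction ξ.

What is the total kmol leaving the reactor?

Conversion of E: E consumed = 0.585 × 192 = 112.3 kmol = 1ξ₁ + 2ξ₂.
Selectivity: 1ξ₁ / (1ξ₂) = 4.02 → ξ₁ = 4.02 ξ₂.
Substitute: (1·4.02 + 2) ξ₂ = 112.3 → ξ₂ = 18.66 kmol, ξ₁ = 75 kmol.
Outlet amounts (n = n₀ + Σ ν·ξ):
  E: 192 − 1(75) − 2(18.66) = 79.68
  G: 0 + 1(75) = 75
  F: 0 + 1(18.66) = 18.66
Total out = 79.68 + 75 + 18.66 = 173.3 kmol.

173 kmol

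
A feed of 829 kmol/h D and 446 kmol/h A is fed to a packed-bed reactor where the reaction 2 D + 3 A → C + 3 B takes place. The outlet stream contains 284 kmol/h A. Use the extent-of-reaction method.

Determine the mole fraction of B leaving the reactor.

0.133

For A: n = n₀ − 3ξ → 284 = 446 − 3ξ, giving ξ = 54 kmol/h.
Outlet amounts (n = n₀ + ν ξ):
  D: 829 − 2(54) = 721
  A: 446 − 3(54) = 284
  C: 0 + 1(54) = 54
  B: 0 + 3(54) = 162
Total out = 1221 kmol/h; y_B = 162 / 1221 = 0.1327.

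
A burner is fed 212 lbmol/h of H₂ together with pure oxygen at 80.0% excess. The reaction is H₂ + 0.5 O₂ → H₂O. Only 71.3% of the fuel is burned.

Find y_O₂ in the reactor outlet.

0.352

Stoichiometric O₂ = 0.5 × 212 = 106 lbmol/h; O₂ fed = 106 × 1.800 = 190.8 lbmol/h.
Fuel reacted = 0.713 × 212 → ξ = 151.2 lbmol/h.
Outlet (n = n₀ + ν ξ):
  H₂: 212 − 1(151.2) = 60.84
  O₂: 190.8 − 0.5(151.2) = 115.2
  H₂O: 0 + 1(151.2) = 151.2
Total out = 327.2 lbmol/h; y_O₂ = 115.2 / 327.2 = 0.3521.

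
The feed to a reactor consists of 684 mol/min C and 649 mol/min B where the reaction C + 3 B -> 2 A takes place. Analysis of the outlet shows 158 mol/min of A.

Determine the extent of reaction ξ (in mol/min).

For A: n = n₀ + 2ξ → 158 = 0 + 2ξ, giving ξ = 79 mol/min.
Outlet amounts (n = n₀ + ν ξ):
  C: 684 − 1(79) = 605
  B: 649 − 3(79) = 412
  A: 0 + 2(79) = 158

ξ = 79 mol/min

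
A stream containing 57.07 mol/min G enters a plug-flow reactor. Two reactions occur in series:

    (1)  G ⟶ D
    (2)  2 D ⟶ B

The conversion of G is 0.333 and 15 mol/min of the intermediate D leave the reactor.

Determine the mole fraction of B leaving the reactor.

0.0364

Conversion of G: G consumed = 1ξ₁ = 0.333 × 57.07 → ξ₁ = 19 mol/min.
D balance: n_D = 0 + 1ξ₁ − 2ξ₂ = 15 → ξ₂ = (1·19 − 15)/2 = 2.002 mol/min.
Outlet amounts (n = n₀ + Σ ν·ξ):
  G: 57.07 − 1(19) = 38.07
  D: 0 + 1(19) − 2(2.002) = 15
  B: 0 + 1(2.002) = 2.002
Total out = 55.07 mol/min; y_B = 2.002 / 55.07 = 0.03636.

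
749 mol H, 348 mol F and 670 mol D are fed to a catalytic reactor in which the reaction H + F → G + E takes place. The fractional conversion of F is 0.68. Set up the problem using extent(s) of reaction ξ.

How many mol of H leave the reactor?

512 mol

F reacted = 0.68 × 348 = 236.6 mol; ν_F = −1, so ξ = 236.6/1 = 236.6 mol.
Outlet amounts (n = n₀ + ν ξ):
  H: 749 − 1(236.6) = 512.4
  F: 348 − 1(236.6) = 111.4
  G: 0 + 1(236.6) = 236.6
  E: 0 + 1(236.6) = 236.6
  D: 670 (inert)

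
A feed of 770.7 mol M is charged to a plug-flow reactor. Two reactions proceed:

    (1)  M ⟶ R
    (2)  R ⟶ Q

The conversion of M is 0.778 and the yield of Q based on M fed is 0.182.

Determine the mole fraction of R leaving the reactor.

0.596

Conversion of M: M consumed = 1ξ₁ = 0.778 × 770.7 → ξ₁ = 599.6 mol.
Yield of Q: 1ξ₂ / 770.7 = 0.182 → ξ₂ = 140.3 mol.
Outlet amounts (n = n₀ + Σ ν·ξ):
  M: 770.7 − 1(599.6) = 171.1
  R: 0 + 1(599.6) − 1(140.3) = 459.3
  Q: 0 + 1(140.3) = 140.3
Total out = 770.7 mol; y_R = 459.3 / 770.7 = 0.596.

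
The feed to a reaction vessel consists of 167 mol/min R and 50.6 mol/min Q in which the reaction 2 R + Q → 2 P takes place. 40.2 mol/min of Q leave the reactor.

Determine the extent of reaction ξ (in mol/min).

For Q: n = n₀ − 1ξ → 40.2 = 50.6 − 1ξ, giving ξ = 10.4 mol/min.
Outlet amounts (n = n₀ + ν ξ):
  R: 167 − 2(10.4) = 146.2
  Q: 50.6 − 1(10.4) = 40.2
  P: 0 + 2(10.4) = 20.8

ξ = 10.4 mol/min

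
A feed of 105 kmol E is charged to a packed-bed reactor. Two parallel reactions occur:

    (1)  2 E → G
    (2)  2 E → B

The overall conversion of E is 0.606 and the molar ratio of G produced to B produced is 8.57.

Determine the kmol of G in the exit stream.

28.5 kmol

Conversion of E: E consumed = 0.606 × 105 = 63.63 kmol = 2ξ₁ + 2ξ₂.
Selectivity: 1ξ₁ / (1ξ₂) = 8.57 → ξ₁ = 8.57 ξ₂.
Substitute: (2·8.57 + 2) ξ₂ = 63.63 → ξ₂ = 3.324 kmol, ξ₁ = 28.49 kmol.
Outlet amounts (n = n₀ + Σ ν·ξ):
  E: 105 − 2(28.49) − 2(3.324) = 41.37
  G: 0 + 1(28.49) = 28.49
  B: 0 + 1(3.324) = 3.324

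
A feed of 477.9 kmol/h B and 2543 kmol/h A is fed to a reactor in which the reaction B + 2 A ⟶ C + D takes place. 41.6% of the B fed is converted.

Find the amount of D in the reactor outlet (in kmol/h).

B reacted = 0.416 × 477.9 = 198.8 kmol/h; ν_B = −1, so ξ = 198.8/1 = 198.8 kmol/h.
Outlet amounts (n = n₀ + ν ξ):
  B: 477.9 − 1(198.8) = 279.1
  A: 2543 − 2(198.8) = 2145
  C: 0 + 1(198.8) = 198.8
  D: 0 + 1(198.8) = 198.8

199 kmol/h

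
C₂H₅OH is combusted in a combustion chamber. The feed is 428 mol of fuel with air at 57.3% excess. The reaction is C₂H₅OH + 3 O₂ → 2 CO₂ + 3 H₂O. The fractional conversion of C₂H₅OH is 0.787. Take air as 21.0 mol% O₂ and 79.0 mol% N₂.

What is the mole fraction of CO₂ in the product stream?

Stoichiometric O₂ = 3 × 428 = 1284 mol; O₂ fed = 1284 × 1.573 = 2020 mol.
N₂ fed = 2020 × 79/21 = 7598 mol.
Fuel reacted = 0.787 × 428 → ξ = 336.8 mol.
Outlet (n = n₀ + ν ξ):
  C₂H₅OH: 428 − 1(336.8) = 91.16
  O₂: 2020 − 3(336.8) = 1009
  N₂: 7598 (inert)
  CO₂: 0 + 2(336.8) = 673.7
  H₂O: 0 + 3(336.8) = 1011
Total out = 10380 mol; y_CO₂ = 673.7 / 10380 = 0.06488.

0.0649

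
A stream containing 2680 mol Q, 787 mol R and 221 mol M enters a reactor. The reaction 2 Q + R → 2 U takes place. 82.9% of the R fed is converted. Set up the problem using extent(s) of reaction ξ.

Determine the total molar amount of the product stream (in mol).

R reacted = 0.829 × 787 = 652.4 mol; ν_R = −1, so ξ = 652.4/1 = 652.4 mol.
Outlet amounts (n = n₀ + ν ξ):
  Q: 2680 − 2(652.4) = 1375
  R: 787 − 1(652.4) = 134.6
  U: 0 + 2(652.4) = 1305
  M: 221 (inert)
Total out = 1375 + 134.6 + 1305 + 221 = 3036 mol.

3040 mol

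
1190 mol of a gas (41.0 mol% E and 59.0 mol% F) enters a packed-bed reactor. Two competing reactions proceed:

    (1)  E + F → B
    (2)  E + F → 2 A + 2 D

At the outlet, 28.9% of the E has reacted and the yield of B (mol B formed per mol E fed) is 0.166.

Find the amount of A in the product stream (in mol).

120 mol

Yield of B: 1ξ₁ / 487.9 = 0.166 → ξ₁ = 80.99 mol.
Conversion of E: 1ξ₁ + 1ξ₂ = 0.289 × 487.9 = 141 → ξ₂ = 60.01 mol.
Outlet amounts (n = n₀ + Σ ν·ξ):
  E: 487.9 − 1(80.99) − 1(60.01) = 346.9
  F: 702.1 − 1(80.99) − 1(60.01) = 561.1
  B: 0 + 1(80.99) = 80.99
  A: 0 + 2(60.01) = 120
  D: 0 + 2(60.01) = 120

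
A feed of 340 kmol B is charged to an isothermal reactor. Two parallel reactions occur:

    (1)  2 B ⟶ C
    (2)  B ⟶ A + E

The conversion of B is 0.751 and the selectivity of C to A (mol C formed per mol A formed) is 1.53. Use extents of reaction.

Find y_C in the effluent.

0.314

Conversion of B: B consumed = 0.751 × 340 = 255.3 kmol = 2ξ₁ + 1ξ₂.
Selectivity: 1ξ₁ / (1ξ₂) = 1.53 → ξ₁ = 1.53 ξ₂.
Substitute: (2·1.53 + 1) ξ₂ = 255.3 → ξ₂ = 62.89 kmol, ξ₁ = 96.22 kmol.
Outlet amounts (n = n₀ + Σ ν·ξ):
  B: 340 − 2(96.22) − 1(62.89) = 84.66
  C: 0 + 1(96.22) = 96.22
  A: 0 + 1(62.89) = 62.89
  E: 0 + 1(62.89) = 62.89
Total out = 306.7 kmol; y_C = 96.22 / 306.7 = 0.3138.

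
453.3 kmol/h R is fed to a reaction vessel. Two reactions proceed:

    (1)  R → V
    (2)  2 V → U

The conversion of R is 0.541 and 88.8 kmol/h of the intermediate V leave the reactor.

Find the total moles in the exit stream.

Conversion of R: R consumed = 1ξ₁ = 0.541 × 453.3 → ξ₁ = 245.2 kmol/h.
V balance: n_V = 0 + 1ξ₁ − 2ξ₂ = 88.8 → ξ₂ = (1·245.2 − 88.8)/2 = 78.22 kmol/h.
Outlet amounts (n = n₀ + Σ ν·ξ):
  R: 453.3 − 1(245.2) = 208.1
  V: 0 + 1(245.2) − 2(78.22) = 88.8
  U: 0 + 1(78.22) = 78.22
Total out = 208.1 + 88.8 + 78.22 = 375.1 kmol/h.

375 kmol/h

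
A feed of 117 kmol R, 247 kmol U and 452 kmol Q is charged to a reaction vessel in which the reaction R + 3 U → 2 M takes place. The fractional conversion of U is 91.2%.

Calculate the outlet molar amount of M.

150 kmol

U reacted = 0.912 × 247 = 225.3 kmol; ν_U = −3, so ξ = 225.3/3 = 75.09 kmol.
Outlet amounts (n = n₀ + ν ξ):
  R: 117 − 1(75.09) = 41.91
  U: 247 − 3(75.09) = 21.74
  M: 0 + 2(75.09) = 150.2
  Q: 452 (inert)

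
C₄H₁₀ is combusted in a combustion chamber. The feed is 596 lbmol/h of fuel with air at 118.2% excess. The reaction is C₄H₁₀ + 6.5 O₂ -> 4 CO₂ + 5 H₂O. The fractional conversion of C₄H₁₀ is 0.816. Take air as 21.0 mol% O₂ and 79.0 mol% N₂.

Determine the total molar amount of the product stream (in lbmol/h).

Stoichiometric O₂ = 6.5 × 596 = 3874 lbmol/h; O₂ fed = 3874 × 2.182 = 8453 lbmol/h.
N₂ fed = 8453 × 79/21 = 31800 lbmol/h.
Fuel reacted = 0.816 × 596 → ξ = 486.3 lbmol/h.
Outlet (n = n₀ + ν ξ):
  C₄H₁₀: 596 − 1(486.3) = 109.7
  O₂: 8453 − 6.5(486.3) = 5292
  N₂: 31800 (inert)
  CO₂: 0 + 4(486.3) = 1945
  H₂O: 0 + 5(486.3) = 2432
Total out = 109.7 + 5292 + 31800 + 1945 + 2432 = 41580 lbmol/h.

41600 lbmol/h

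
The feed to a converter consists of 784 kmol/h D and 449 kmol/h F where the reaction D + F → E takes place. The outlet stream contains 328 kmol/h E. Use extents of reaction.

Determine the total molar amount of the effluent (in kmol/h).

For E: n = n₀ + 1ξ → 328 = 0 + 1ξ, giving ξ = 328 kmol/h.
Outlet amounts (n = n₀ + ν ξ):
  D: 784 − 1(328) = 456
  F: 449 − 1(328) = 121
  E: 0 + 1(328) = 328
Total out = 456 + 121 + 328 = 905 kmol/h.

905 kmol/h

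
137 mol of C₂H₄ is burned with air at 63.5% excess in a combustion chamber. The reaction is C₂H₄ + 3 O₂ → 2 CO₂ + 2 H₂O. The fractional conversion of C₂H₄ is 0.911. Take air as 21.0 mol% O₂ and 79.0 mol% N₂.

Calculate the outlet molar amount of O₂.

Stoichiometric O₂ = 3 × 137 = 411 mol; O₂ fed = 411 × 1.635 = 672 mol.
N₂ fed = 672 × 79/21 = 2528 mol.
Fuel reacted = 0.911 × 137 → ξ = 124.8 mol.
Outlet (n = n₀ + ν ξ):
  C₂H₄: 137 − 1(124.8) = 12.19
  O₂: 672 − 3(124.8) = 297.6
  N₂: 2528 (inert)
  CO₂: 0 + 2(124.8) = 249.6
  H₂O: 0 + 2(124.8) = 249.6

298 mol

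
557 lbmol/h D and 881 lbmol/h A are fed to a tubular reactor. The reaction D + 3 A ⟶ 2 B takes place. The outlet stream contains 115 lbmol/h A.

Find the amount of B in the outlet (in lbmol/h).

For A: n = n₀ − 3ξ → 115 = 881 − 3ξ, giving ξ = 255.3 lbmol/h.
Outlet amounts (n = n₀ + ν ξ):
  D: 557 − 1(255.3) = 301.7
  A: 881 − 3(255.3) = 115
  B: 0 + 2(255.3) = 510.7

511 lbmol/h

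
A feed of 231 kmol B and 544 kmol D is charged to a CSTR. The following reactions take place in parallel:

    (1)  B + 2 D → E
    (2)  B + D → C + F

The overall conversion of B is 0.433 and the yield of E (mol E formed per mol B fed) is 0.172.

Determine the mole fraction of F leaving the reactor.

Yield of E: 1ξ₁ / 231 = 0.172 → ξ₁ = 39.73 kmol.
Conversion of B: 1ξ₁ + 1ξ₂ = 0.433 × 231 = 100 → ξ₂ = 60.29 kmol.
Outlet amounts (n = n₀ + Σ ν·ξ):
  B: 231 − 1(39.73) − 1(60.29) = 131
  D: 544 − 2(39.73) − 1(60.29) = 404.2
  E: 0 + 1(39.73) = 39.73
  C: 0 + 1(60.29) = 60.29
  F: 0 + 1(60.29) = 60.29
Total out = 695.5 kmol; y_F = 60.29 / 695.5 = 0.08668.

0.0867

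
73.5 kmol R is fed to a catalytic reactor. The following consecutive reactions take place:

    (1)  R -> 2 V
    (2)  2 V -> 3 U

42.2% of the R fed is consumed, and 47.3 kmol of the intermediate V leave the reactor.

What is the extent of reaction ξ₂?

Conversion of R: R consumed = 1ξ₁ = 0.422 × 73.5 → ξ₁ = 31.02 kmol.
V balance: n_V = 0 + 2ξ₁ − 2ξ₂ = 47.3 → ξ₂ = (2·31.02 − 47.3)/2 = 7.367 kmol.
Outlet amounts (n = n₀ + Σ ν·ξ):
  R: 73.5 − 1(31.02) = 42.48
  V: 0 + 2(31.02) − 2(7.367) = 47.3
  U: 0 + 3(7.367) = 22.1

ξ₂ = 7.37 kmol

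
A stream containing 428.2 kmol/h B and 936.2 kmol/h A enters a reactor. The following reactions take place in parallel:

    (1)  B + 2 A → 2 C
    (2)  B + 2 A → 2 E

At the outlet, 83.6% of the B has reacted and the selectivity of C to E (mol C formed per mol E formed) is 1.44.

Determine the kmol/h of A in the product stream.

220 kmol/h

Conversion of B: B consumed = 0.836 × 428.2 = 358 kmol/h = 1ξ₁ + 1ξ₂.
Selectivity: 2ξ₁ / (2ξ₂) = 1.44 → ξ₁ = 1.44 ξ₂.
Substitute: (1·1.44 + 1) ξ₂ = 358 → ξ₂ = 146.7 kmol/h, ξ₁ = 211.3 kmol/h.
Outlet amounts (n = n₀ + Σ ν·ξ):
  B: 428.2 − 1(211.3) − 1(146.7) = 70.22
  A: 936.2 − 2(211.3) − 2(146.7) = 220.2
  C: 0 + 2(211.3) = 422.5
  E: 0 + 2(146.7) = 293.4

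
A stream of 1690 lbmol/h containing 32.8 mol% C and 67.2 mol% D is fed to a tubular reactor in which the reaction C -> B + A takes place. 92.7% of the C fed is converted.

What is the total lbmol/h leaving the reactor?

2200 lbmol/h

C reacted = 0.927 × 554.3 = 513.9 lbmol/h; ν_C = −1, so ξ = 513.9/1 = 513.9 lbmol/h.
Outlet amounts (n = n₀ + ν ξ):
  C: 554.3 − 1(513.9) = 40.47
  B: 0 + 1(513.9) = 513.9
  A: 0 + 1(513.9) = 513.9
  D: 1136 (inert)
Total out = 40.47 + 513.9 + 513.9 + 1136 = 2204 lbmol/h.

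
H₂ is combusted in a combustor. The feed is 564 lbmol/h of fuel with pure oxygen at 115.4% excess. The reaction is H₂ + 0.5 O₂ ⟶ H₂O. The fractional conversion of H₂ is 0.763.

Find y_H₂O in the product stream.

Stoichiometric O₂ = 0.5 × 564 = 282 lbmol/h; O₂ fed = 282 × 2.154 = 607.4 lbmol/h.
Fuel reacted = 0.763 × 564 → ξ = 430.3 lbmol/h.
Outlet (n = n₀ + ν ξ):
  H₂: 564 − 1(430.3) = 133.7
  O₂: 607.4 − 0.5(430.3) = 392.3
  H₂O: 0 + 1(430.3) = 430.3
Total out = 956.3 lbmol/h; y_H₂O = 430.3 / 956.3 = 0.45.

0.45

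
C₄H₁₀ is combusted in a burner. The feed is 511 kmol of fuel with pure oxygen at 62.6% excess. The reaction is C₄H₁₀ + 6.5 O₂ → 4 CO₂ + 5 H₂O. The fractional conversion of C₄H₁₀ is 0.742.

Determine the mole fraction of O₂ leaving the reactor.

0.453

Stoichiometric O₂ = 6.5 × 511 = 3322 kmol; O₂ fed = 3322 × 1.626 = 5401 kmol.
Fuel reacted = 0.742 × 511 → ξ = 379.2 kmol.
Outlet (n = n₀ + ν ξ):
  C₄H₁₀: 511 − 1(379.2) = 131.8
  O₂: 5401 − 6.5(379.2) = 2936
  CO₂: 0 + 4(379.2) = 1517
  H₂O: 0 + 5(379.2) = 1896
Total out = 6481 kmol; y_O₂ = 2936 / 6481 = 0.4531.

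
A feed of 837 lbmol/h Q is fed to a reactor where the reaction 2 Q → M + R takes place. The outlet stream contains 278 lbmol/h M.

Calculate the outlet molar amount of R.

For M: n = n₀ + 1ξ → 278 = 0 + 1ξ, giving ξ = 278 lbmol/h.
Outlet amounts (n = n₀ + ν ξ):
  Q: 837 − 2(278) = 281
  M: 0 + 1(278) = 278
  R: 0 + 1(278) = 278

278 lbmol/h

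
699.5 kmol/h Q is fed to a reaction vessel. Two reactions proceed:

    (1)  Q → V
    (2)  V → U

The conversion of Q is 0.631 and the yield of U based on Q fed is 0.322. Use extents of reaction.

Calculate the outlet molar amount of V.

Conversion of Q: Q consumed = 1ξ₁ = 0.631 × 699.5 → ξ₁ = 441.4 kmol/h.
Yield of U: 1ξ₂ / 699.5 = 0.322 → ξ₂ = 225.2 kmol/h.
Outlet amounts (n = n₀ + Σ ν·ξ):
  Q: 699.5 − 1(441.4) = 258.1
  V: 0 + 1(441.4) − 1(225.2) = 216.1
  U: 0 + 1(225.2) = 225.2

216 kmol/h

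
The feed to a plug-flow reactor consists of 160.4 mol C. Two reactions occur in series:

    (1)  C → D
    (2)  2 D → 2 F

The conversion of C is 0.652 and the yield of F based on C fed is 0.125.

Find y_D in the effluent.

Conversion of C: C consumed = 1ξ₁ = 0.652 × 160.4 → ξ₁ = 104.6 mol.
Yield of F: 2ξ₂ / 160.4 = 0.125 → ξ₂ = 10.03 mol.
Outlet amounts (n = n₀ + Σ ν·ξ):
  C: 160.4 − 1(104.6) = 55.82
  D: 0 + 1(104.6) − 2(10.03) = 84.53
  F: 0 + 2(10.03) = 20.05
Total out = 160.4 mol; y_D = 84.53 / 160.4 = 0.527.

0.527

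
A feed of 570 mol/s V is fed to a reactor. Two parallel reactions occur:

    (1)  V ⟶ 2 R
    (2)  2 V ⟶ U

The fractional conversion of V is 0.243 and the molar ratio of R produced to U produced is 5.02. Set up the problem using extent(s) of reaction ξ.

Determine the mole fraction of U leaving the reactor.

Conversion of V: V consumed = 0.243 × 570 = 138.5 mol/s = 1ξ₁ + 2ξ₂.
Selectivity: 2ξ₁ / (1ξ₂) = 5.02 → ξ₁ = 2.51 ξ₂.
Substitute: (1·2.51 + 2) ξ₂ = 138.5 → ξ₂ = 30.71 mol/s, ξ₁ = 77.09 mol/s.
Outlet amounts (n = n₀ + Σ ν·ξ):
  V: 570 − 1(77.09) − 2(30.71) = 431.5
  R: 0 + 2(77.09) = 154.2
  U: 0 + 1(30.71) = 30.71
Total out = 616.4 mol/s; y_U = 30.71 / 616.4 = 0.04983.

0.0498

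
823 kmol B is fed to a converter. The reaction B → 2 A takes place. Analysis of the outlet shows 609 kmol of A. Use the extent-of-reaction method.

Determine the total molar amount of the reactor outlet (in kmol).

1130 kmol

For A: n = n₀ + 2ξ → 609 = 0 + 2ξ, giving ξ = 304.5 kmol.
Outlet amounts (n = n₀ + ν ξ):
  B: 823 − 1(304.5) = 518.5
  A: 0 + 2(304.5) = 609
Total out = 518.5 + 609 = 1128 kmol.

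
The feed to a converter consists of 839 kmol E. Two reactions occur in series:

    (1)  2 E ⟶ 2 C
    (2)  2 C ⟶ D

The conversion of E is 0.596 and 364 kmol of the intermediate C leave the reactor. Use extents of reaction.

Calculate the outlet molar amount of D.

Conversion of E: E consumed = 2ξ₁ = 0.596 × 839 → ξ₁ = 250 kmol.
C balance: n_C = 0 + 2ξ₁ − 2ξ₂ = 364 → ξ₂ = (2·250 − 364)/2 = 68.02 kmol.
Outlet amounts (n = n₀ + Σ ν·ξ):
  E: 839 − 2(250) = 339
  C: 0 + 2(250) − 2(68.02) = 364
  D: 0 + 1(68.02) = 68.02

68 kmol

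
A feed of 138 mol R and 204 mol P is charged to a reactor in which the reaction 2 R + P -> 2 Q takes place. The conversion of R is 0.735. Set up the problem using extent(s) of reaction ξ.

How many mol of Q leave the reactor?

R reacted = 0.735 × 138 = 101.4 mol; ν_R = −2, so ξ = 101.4/2 = 50.71 mol.
Outlet amounts (n = n₀ + ν ξ):
  R: 138 − 2(50.71) = 36.57
  P: 204 − 1(50.71) = 153.3
  Q: 0 + 2(50.71) = 101.4

101 mol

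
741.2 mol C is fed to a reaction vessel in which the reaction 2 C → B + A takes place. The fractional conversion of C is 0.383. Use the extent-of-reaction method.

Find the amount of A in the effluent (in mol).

142 mol

C reacted = 0.383 × 741.2 = 283.9 mol; ν_C = −2, so ξ = 283.9/2 = 141.9 mol.
Outlet amounts (n = n₀ + ν ξ):
  C: 741.2 − 2(141.9) = 457.3
  B: 0 + 1(141.9) = 141.9
  A: 0 + 1(141.9) = 141.9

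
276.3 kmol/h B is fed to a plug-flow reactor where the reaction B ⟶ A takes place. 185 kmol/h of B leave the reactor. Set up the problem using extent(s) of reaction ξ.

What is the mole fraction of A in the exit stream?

For B: n = n₀ − 1ξ → 185 = 276.3 − 1ξ, giving ξ = 91.3 kmol/h.
Outlet amounts (n = n₀ + ν ξ):
  B: 276.3 − 1(91.3) = 185
  A: 0 + 1(91.3) = 91.3
Total out = 276.3 kmol/h; y_A = 91.3 / 276.3 = 0.3304.

0.33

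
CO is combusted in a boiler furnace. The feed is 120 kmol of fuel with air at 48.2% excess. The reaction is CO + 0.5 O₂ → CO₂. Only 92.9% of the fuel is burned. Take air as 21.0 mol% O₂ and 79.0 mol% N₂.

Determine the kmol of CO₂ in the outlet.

111 kmol

Stoichiometric O₂ = 0.5 × 120 = 60 kmol; O₂ fed = 60 × 1.482 = 88.92 kmol.
N₂ fed = 88.92 × 79/21 = 334.5 kmol.
Fuel reacted = 0.929 × 120 → ξ = 111.5 kmol.
Outlet (n = n₀ + ν ξ):
  CO: 120 − 1(111.5) = 8.52
  O₂: 88.92 − 0.5(111.5) = 33.18
  N₂: 334.5 (inert)
  CO₂: 0 + 1(111.5) = 111.5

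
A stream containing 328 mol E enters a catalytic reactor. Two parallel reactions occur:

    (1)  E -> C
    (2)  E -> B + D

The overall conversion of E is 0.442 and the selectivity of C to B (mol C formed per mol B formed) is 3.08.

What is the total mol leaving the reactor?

Conversion of E: E consumed = 0.442 × 328 = 145 mol = 1ξ₁ + 1ξ₂.
Selectivity: 1ξ₁ / (1ξ₂) = 3.08 → ξ₁ = 3.08 ξ₂.
Substitute: (1·3.08 + 1) ξ₂ = 145 → ξ₂ = 35.53 mol, ξ₁ = 109.4 mol.
Outlet amounts (n = n₀ + Σ ν·ξ):
  E: 328 − 1(109.4) − 1(35.53) = 183
  C: 0 + 1(109.4) = 109.4
  B: 0 + 1(35.53) = 35.53
  D: 0 + 1(35.53) = 35.53
Total out = 183 + 109.4 + 35.53 + 35.53 = 363.5 mol.

364 mol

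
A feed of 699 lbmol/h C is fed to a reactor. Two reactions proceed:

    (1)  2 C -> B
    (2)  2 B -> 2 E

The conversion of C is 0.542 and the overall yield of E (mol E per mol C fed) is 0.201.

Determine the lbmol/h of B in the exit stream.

Conversion of C: C consumed = 2ξ₁ = 0.542 × 699 → ξ₁ = 189.4 lbmol/h.
Yield of E: 2ξ₂ / 699 = 0.201 → ξ₂ = 70.25 lbmol/h.
Outlet amounts (n = n₀ + Σ ν·ξ):
  C: 699 − 2(189.4) = 320.1
  B: 0 + 1(189.4) − 2(70.25) = 48.93
  E: 0 + 2(70.25) = 140.5

48.9 lbmol/h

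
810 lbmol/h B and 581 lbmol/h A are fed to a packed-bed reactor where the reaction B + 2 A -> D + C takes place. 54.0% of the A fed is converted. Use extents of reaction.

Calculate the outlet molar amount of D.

A reacted = 0.54 × 581 = 313.7 lbmol/h; ν_A = −2, so ξ = 313.7/2 = 156.9 lbmol/h.
Outlet amounts (n = n₀ + ν ξ):
  B: 810 − 1(156.9) = 653.1
  A: 581 − 2(156.9) = 267.3
  D: 0 + 1(156.9) = 156.9
  C: 0 + 1(156.9) = 156.9

157 lbmol/h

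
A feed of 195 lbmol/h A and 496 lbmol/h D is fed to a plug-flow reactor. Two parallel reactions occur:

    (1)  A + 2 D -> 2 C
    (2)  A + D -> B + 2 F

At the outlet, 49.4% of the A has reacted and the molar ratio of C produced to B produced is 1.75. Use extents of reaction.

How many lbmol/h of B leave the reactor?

51.4 lbmol/h

Conversion of A: A consumed = 0.494 × 195 = 96.33 lbmol/h = 1ξ₁ + 1ξ₂.
Selectivity: 2ξ₁ / (1ξ₂) = 1.75 → ξ₁ = 0.875 ξ₂.
Substitute: (1·0.875 + 1) ξ₂ = 96.33 → ξ₂ = 51.38 lbmol/h, ξ₁ = 44.95 lbmol/h.
Outlet amounts (n = n₀ + Σ ν·ξ):
  A: 195 − 1(44.95) − 1(51.38) = 98.67
  D: 496 − 2(44.95) − 1(51.38) = 354.7
  C: 0 + 2(44.95) = 89.91
  B: 0 + 1(51.38) = 51.38
  F: 0 + 2(51.38) = 102.8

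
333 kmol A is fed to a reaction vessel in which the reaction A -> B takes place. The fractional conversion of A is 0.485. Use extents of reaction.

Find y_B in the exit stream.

A reacted = 0.485 × 333 = 161.5 kmol; ν_A = −1, so ξ = 161.5/1 = 161.5 kmol.
Outlet amounts (n = n₀ + ν ξ):
  A: 333 − 1(161.5) = 171.5
  B: 0 + 1(161.5) = 161.5
Total out = 333 kmol; y_B = 161.5 / 333 = 0.485.

0.485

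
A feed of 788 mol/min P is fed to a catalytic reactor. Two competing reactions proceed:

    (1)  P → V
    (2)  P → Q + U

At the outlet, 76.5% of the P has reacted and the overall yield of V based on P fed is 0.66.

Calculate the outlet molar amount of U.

82.7 mol/min

Yield of V: 1ξ₁ / 788 = 0.66 → ξ₁ = 520.1 mol/min.
Conversion of P: 1ξ₁ + 1ξ₂ = 0.765 × 788 = 602.8 → ξ₂ = 82.74 mol/min.
Outlet amounts (n = n₀ + Σ ν·ξ):
  P: 788 − 1(520.1) − 1(82.74) = 185.2
  V: 0 + 1(520.1) = 520.1
  Q: 0 + 1(82.74) = 82.74
  U: 0 + 1(82.74) = 82.74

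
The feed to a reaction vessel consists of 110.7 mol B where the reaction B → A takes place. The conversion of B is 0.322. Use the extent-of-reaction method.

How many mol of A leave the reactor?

B reacted = 0.322 × 110.7 = 35.65 mol; ν_B = −1, so ξ = 35.65/1 = 35.65 mol.
Outlet amounts (n = n₀ + ν ξ):
  B: 110.7 − 1(35.65) = 75.05
  A: 0 + 1(35.65) = 35.65

35.6 mol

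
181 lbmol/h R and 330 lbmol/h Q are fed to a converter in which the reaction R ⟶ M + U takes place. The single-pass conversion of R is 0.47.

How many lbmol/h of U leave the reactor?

R reacted = 0.47 × 181 = 85.07 lbmol/h; ν_R = −1, so ξ = 85.07/1 = 85.07 lbmol/h.
Outlet amounts (n = n₀ + ν ξ):
  R: 181 − 1(85.07) = 95.93
  M: 0 + 1(85.07) = 85.07
  U: 0 + 1(85.07) = 85.07
  Q: 330 (inert)

85.1 lbmol/h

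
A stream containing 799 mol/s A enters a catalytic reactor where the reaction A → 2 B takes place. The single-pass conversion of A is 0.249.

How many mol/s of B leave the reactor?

398 mol/s

A reacted = 0.249 × 799 = 199 mol/s; ν_A = −1, so ξ = 199/1 = 199 mol/s.
Outlet amounts (n = n₀ + ν ξ):
  A: 799 − 1(199) = 600
  B: 0 + 2(199) = 397.9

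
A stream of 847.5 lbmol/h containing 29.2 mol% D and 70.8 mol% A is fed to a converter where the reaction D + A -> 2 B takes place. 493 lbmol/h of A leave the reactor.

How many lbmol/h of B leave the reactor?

For A: n = n₀ − 1ξ → 493 = 600 − 1ξ, giving ξ = 107 lbmol/h.
Outlet amounts (n = n₀ + ν ξ):
  D: 247.5 − 1(107) = 140.4
  A: 600 − 1(107) = 493
  B: 0 + 2(107) = 214.1

214 lbmol/h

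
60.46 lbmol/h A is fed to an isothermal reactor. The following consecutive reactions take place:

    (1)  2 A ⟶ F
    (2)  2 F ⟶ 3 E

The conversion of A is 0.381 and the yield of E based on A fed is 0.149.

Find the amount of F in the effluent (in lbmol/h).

Conversion of A: A consumed = 2ξ₁ = 0.381 × 60.46 → ξ₁ = 11.52 lbmol/h.
Yield of E: 3ξ₂ / 60.46 = 0.149 → ξ₂ = 3.003 lbmol/h.
Outlet amounts (n = n₀ + Σ ν·ξ):
  A: 60.46 − 2(11.52) = 37.42
  F: 0 + 1(11.52) − 2(3.003) = 5.512
  E: 0 + 3(3.003) = 9.009

5.51 lbmol/h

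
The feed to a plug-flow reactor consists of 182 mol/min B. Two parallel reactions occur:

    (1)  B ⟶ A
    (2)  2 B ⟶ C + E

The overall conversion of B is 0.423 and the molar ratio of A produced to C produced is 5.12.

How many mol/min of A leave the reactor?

55.4 mol/min

Conversion of B: B consumed = 0.423 × 182 = 76.99 mol/min = 1ξ₁ + 2ξ₂.
Selectivity: 1ξ₁ / (1ξ₂) = 5.12 → ξ₁ = 5.12 ξ₂.
Substitute: (1·5.12 + 2) ξ₂ = 76.99 → ξ₂ = 10.81 mol/min, ξ₁ = 55.36 mol/min.
Outlet amounts (n = n₀ + Σ ν·ξ):
  B: 182 − 1(55.36) − 2(10.81) = 105
  A: 0 + 1(55.36) = 55.36
  C: 0 + 1(10.81) = 10.81
  E: 0 + 1(10.81) = 10.81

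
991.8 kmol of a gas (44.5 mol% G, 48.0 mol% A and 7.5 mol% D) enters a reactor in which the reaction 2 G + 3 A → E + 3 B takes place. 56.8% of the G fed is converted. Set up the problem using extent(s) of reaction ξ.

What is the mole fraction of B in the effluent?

0.434

G reacted = 0.568 × 441.4 = 250.7 kmol; ν_G = −2, so ξ = 250.7/2 = 125.3 kmol.
Outlet amounts (n = n₀ + ν ξ):
  G: 441.4 − 2(125.3) = 190.7
  A: 476.1 − 3(125.3) = 100
  E: 0 + 1(125.3) = 125.3
  B: 0 + 3(125.3) = 376
  D: 74.39 (inert)
Total out = 866.5 kmol; y_B = 376 / 866.5 = 0.434.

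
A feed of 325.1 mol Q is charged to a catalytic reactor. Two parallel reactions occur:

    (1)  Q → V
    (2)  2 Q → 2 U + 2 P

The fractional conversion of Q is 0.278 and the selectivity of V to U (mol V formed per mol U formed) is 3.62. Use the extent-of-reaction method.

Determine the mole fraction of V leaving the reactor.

0.205

Conversion of Q: Q consumed = 0.278 × 325.1 = 90.38 mol = 1ξ₁ + 2ξ₂.
Selectivity: 1ξ₁ / (2ξ₂) = 3.62 → ξ₁ = 7.24 ξ₂.
Substitute: (1·7.24 + 2) ξ₂ = 90.38 → ξ₂ = 9.781 mol, ξ₁ = 70.82 mol.
Outlet amounts (n = n₀ + Σ ν·ξ):
  Q: 325.1 − 1(70.82) − 2(9.781) = 234.7
  V: 0 + 1(70.82) = 70.82
  U: 0 + 2(9.781) = 19.56
  P: 0 + 2(9.781) = 19.56
Total out = 344.7 mol; y_V = 70.82 / 344.7 = 0.2055.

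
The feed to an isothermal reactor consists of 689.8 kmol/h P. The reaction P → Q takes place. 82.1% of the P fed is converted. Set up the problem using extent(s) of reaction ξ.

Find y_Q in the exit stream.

P reacted = 0.821 × 689.8 = 566.3 kmol/h; ν_P = −1, so ξ = 566.3/1 = 566.3 kmol/h.
Outlet amounts (n = n₀ + ν ξ):
  P: 689.8 − 1(566.3) = 123.5
  Q: 0 + 1(566.3) = 566.3
Total out = 689.8 kmol/h; y_Q = 566.3 / 689.8 = 0.821.

0.821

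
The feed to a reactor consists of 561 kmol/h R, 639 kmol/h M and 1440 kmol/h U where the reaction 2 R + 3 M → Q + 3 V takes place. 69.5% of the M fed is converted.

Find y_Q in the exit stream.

M reacted = 0.695 × 639 = 444.1 kmol/h; ν_M = −3, so ξ = 444.1/3 = 148 kmol/h.
Outlet amounts (n = n₀ + ν ξ):
  R: 561 − 2(148) = 264.9
  M: 639 − 3(148) = 194.9
  Q: 0 + 1(148) = 148
  V: 0 + 3(148) = 444.1
  U: 1440 (inert)
Total out = 2492 kmol/h; y_Q = 148 / 2492 = 0.0594.

0.0594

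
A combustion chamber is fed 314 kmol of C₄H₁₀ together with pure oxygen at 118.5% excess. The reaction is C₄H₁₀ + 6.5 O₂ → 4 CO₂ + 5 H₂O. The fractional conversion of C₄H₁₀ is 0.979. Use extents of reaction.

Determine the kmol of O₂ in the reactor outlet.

2460 kmol

Stoichiometric O₂ = 6.5 × 314 = 2041 kmol; O₂ fed = 2041 × 2.185 = 4460 kmol.
Fuel reacted = 0.979 × 314 → ξ = 307.4 kmol.
Outlet (n = n₀ + ν ξ):
  C₄H₁₀: 314 − 1(307.4) = 6.594
  O₂: 4460 − 6.5(307.4) = 2461
  CO₂: 0 + 4(307.4) = 1230
  H₂O: 0 + 5(307.4) = 1537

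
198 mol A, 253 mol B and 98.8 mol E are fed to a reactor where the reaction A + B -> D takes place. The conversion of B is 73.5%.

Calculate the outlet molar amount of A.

12 mol

B reacted = 0.735 × 253 = 186 mol; ν_B = −1, so ξ = 186/1 = 186 mol.
Outlet amounts (n = n₀ + ν ξ):
  A: 198 − 1(186) = 12.05
  B: 253 − 1(186) = 67.05
  D: 0 + 1(186) = 186
  E: 98.8 (inert)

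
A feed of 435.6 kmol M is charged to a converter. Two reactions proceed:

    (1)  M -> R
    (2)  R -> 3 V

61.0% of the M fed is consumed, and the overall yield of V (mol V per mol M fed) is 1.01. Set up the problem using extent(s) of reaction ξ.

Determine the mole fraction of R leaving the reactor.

0.163

Conversion of M: M consumed = 1ξ₁ = 0.61 × 435.6 → ξ₁ = 265.7 kmol.
Yield of V: 3ξ₂ / 435.6 = 1.01 → ξ₂ = 146.7 kmol.
Outlet amounts (n = n₀ + Σ ν·ξ):
  M: 435.6 − 1(265.7) = 169.9
  R: 0 + 1(265.7) − 1(146.7) = 119.1
  V: 0 + 3(146.7) = 440
Total out = 728.9 kmol; y_R = 119.1 / 728.9 = 0.1633.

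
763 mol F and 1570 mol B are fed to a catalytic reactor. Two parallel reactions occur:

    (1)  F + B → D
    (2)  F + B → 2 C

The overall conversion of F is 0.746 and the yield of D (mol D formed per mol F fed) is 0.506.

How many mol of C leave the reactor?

366 mol

Yield of D: 1ξ₁ / 763 = 0.506 → ξ₁ = 386.1 mol.
Conversion of F: 1ξ₁ + 1ξ₂ = 0.746 × 763 = 569.2 → ξ₂ = 183.1 mol.
Outlet amounts (n = n₀ + Σ ν·ξ):
  F: 763 − 1(386.1) − 1(183.1) = 193.8
  B: 1570 − 1(386.1) − 1(183.1) = 1001
  D: 0 + 1(386.1) = 386.1
  C: 0 + 2(183.1) = 366.2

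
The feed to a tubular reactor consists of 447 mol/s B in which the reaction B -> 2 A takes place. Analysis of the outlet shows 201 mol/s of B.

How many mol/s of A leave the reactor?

For B: n = n₀ − 1ξ → 201 = 447 − 1ξ, giving ξ = 246 mol/s.
Outlet amounts (n = n₀ + ν ξ):
  B: 447 − 1(246) = 201
  A: 0 + 2(246) = 492

492 mol/s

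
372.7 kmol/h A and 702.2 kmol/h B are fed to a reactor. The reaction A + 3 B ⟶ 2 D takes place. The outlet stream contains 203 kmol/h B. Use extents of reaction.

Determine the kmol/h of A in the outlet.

For B: n = n₀ − 3ξ → 203 = 702.2 − 3ξ, giving ξ = 166.4 kmol/h.
Outlet amounts (n = n₀ + ν ξ):
  A: 372.7 − 1(166.4) = 206.3
  B: 702.2 − 3(166.4) = 203
  D: 0 + 2(166.4) = 332.8

206 kmol/h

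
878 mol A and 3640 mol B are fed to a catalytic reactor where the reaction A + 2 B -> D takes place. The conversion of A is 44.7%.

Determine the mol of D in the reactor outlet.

392 mol

A reacted = 0.447 × 878 = 392.5 mol; ν_A = −1, so ξ = 392.5/1 = 392.5 mol.
Outlet amounts (n = n₀ + ν ξ):
  A: 878 − 1(392.5) = 485.5
  B: 3640 − 2(392.5) = 2855
  D: 0 + 1(392.5) = 392.5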